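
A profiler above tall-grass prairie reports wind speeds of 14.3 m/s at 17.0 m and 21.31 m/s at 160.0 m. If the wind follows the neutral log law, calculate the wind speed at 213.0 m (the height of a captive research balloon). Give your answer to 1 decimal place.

22.2 m/s

Log law: V ∝ ln(z/z₀). From the pair, with r = V₁/V₂ = 0.67105,
ln z₀ = (ln z₁ − r·ln z₂)/(1 − r) = (2.8332 − 0.67105×5.0752)/0.32895 = -1.7403 → z₀ = 0.1755 m
V₃ = V₁ · ln(z₃/z₀)/ln(z₁/z₀) = 14.3 × 7.1016/4.5735 = 22.2046 m/s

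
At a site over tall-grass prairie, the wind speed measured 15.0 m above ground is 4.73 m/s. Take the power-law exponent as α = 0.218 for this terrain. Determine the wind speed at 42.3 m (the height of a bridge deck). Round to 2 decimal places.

5.93 m/s

Power-law profile: V₂ = V₁ · (z₂/z₁)^α
V₂ = 4.73 × (42.3/15.0)^0.218 = 4.73 × (2.8200)^0.218
    = 4.73 × 1.2536 = 5.9295 m/s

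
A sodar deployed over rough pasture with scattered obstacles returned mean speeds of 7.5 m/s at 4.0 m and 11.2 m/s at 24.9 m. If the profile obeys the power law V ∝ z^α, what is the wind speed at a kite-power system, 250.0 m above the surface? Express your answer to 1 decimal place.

18.6 m/s

First find α: α = ln(V₂/V₁)/ln(z₂/z₁) = ln(11.2/7.5)/ln(24.9/4.0) = 0.40101/1.82857 = 0.2193
Extrapolate from 24.9 m to 250.0 m: V₃ = 11.2 × (250.0/24.9)^0.2193 = 11.2 × 1.6584 = 18.5739 m/s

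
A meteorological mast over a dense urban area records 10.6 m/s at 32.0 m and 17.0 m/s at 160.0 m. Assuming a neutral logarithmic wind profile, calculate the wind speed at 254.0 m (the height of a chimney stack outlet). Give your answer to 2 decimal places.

Log law: V ∝ ln(z/z₀). From the pair, with r = V₁/V₂ = 0.62353,
ln z₀ = (ln z₁ − r·ln z₂)/(1 − r) = (3.4657 − 0.62353×5.0752)/0.37647 = 0.8001 → z₀ = 2.226 m
V₃ = V₁ · ln(z₃/z₀)/ln(z₁/z₀) = 10.6 × 4.7372/2.6656 = 18.8378 m/s

18.84 m/s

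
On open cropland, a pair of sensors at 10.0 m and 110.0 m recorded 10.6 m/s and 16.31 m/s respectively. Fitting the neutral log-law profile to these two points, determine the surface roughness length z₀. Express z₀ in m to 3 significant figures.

Log law: V(z) ∝ ln(z/z₀). With r = V₁/V₂ = 10.6/16.31 = 0.64991,
r · ln(z₂/z₀) = ln(z₁/z₀) ⇒ ln z₀ = (ln z₁ − r·ln z₂)/(1 − r)
ln z₀ = (2.30259 − 0.64991×4.70048) / 0.35009 = -2.1488
z₀ = exp(-2.1488) = 0.1166 m

z₀ ≈ 0.117 m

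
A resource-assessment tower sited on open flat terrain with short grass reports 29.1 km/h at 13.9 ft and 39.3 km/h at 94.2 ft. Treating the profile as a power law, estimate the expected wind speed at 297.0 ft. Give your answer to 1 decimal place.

First find α: α = ln(V₂/V₁)/ln(z₂/z₁) = ln(39.3/29.1)/ln(94.2/13.9) = 0.30049/1.91353 = 0.1570
Extrapolate from 94.2 ft to 297.0 ft: V₃ = 39.3 × (297.0/94.2)^0.1570 = 39.3 × 1.1976 = 47.0658 km/h

47.1 km/h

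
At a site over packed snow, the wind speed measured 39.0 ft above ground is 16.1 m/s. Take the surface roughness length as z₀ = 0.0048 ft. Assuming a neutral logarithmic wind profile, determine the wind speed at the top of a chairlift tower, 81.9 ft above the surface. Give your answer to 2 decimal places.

17.43 m/s

Log law: V(z) ∝ ln(z/z₀), so V₂/V₁ = ln(z₂/z₀) / ln(z₁/z₀).
ln(81.9/0.0048) = 9.7446, ln(39.0/0.0048) = 9.0027
V₂ = 16.1 × 9.7446/9.0027 = 16.1 × 1.0824 = 17.4268 m/s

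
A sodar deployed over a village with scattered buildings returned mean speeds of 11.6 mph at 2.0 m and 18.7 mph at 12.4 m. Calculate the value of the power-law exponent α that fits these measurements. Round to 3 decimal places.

Power law: V₂/V₁ = (z₂/z₁)^α ⇒ α = ln(V₂/V₁) / ln(z₂/z₁)
α = ln(18.7/11.6) / ln(12.4/2.0) = ln(1.6121) / ln(6.2000)
  = 0.47752 / 1.82455 = 0.26172

α ≈ 0.262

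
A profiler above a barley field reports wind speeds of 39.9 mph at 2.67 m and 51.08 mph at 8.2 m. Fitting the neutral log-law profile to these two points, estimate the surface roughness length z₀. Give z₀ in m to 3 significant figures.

z₀ ≈ 0.0487 m

Log law: V(z) ∝ ln(z/z₀). With r = V₁/V₂ = 39.9/51.08 = 0.78113,
r · ln(z₂/z₀) = ln(z₁/z₀) ⇒ ln z₀ = (ln z₁ − r·ln z₂)/(1 − r)
ln z₀ = (0.98208 − 0.78113×2.10413) / 0.21887 = -3.0224
z₀ = exp(-3.0224) = 0.04868 m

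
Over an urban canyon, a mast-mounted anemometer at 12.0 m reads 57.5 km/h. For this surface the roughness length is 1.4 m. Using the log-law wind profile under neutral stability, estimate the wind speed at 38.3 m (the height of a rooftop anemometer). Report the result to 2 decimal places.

Log law: V(z) ∝ ln(z/z₀), so V₂/V₁ = ln(z₂/z₀) / ln(z₁/z₀).
ln(38.3/1.4) = 3.3090, ln(12.0/1.4) = 2.1484
V₂ = 57.5 × 3.3090/2.1484 = 57.5 × 1.5402 = 88.5604 km/h

88.56 km/h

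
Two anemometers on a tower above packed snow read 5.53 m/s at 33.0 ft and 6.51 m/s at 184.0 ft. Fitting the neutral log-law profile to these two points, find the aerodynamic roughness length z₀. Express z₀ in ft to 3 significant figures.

z₀ ≈ 0.00203 ft

Log law: V(z) ∝ ln(z/z₀). With r = V₁/V₂ = 5.53/6.51 = 0.84946,
r · ln(z₂/z₀) = ln(z₁/z₀) ⇒ ln z₀ = (ln z₁ − r·ln z₂)/(1 − r)
ln z₀ = (3.49651 − 0.84946×5.21494) / 0.15054 = -6.2003
z₀ = exp(-6.2003) = 0.002029 ft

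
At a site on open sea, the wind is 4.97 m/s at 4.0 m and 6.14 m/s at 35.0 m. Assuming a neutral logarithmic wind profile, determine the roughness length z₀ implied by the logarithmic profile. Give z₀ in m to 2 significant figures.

Log law: V(z) ∝ ln(z/z₀). With r = V₁/V₂ = 4.97/6.14 = 0.80945,
r · ln(z₂/z₀) = ln(z₁/z₀) ⇒ ln z₀ = (ln z₁ − r·ln z₂)/(1 − r)
ln z₀ = (1.38629 − 0.80945×3.55535) / 0.19055 = -7.8275
z₀ = exp(-7.8275) = 0.0003986 m

z₀ ≈ 0.00040 m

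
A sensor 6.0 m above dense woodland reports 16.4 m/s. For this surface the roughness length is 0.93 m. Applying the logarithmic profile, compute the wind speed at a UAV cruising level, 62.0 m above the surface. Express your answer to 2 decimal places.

36.94 m/s

Log law: V(z) ∝ ln(z/z₀), so V₂/V₁ = ln(z₂/z₀) / ln(z₁/z₀).
ln(62.0/0.93) = 4.1997, ln(6.0/0.93) = 1.8643
V₂ = 16.4 × 4.1997/1.8643 = 16.4 × 2.2527 = 36.9437 m/s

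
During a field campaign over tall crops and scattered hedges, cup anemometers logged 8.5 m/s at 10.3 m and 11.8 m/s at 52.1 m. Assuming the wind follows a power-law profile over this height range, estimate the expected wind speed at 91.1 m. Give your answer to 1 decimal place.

First find α: α = ln(V₂/V₁)/ln(z₂/z₁) = ln(11.8/8.5)/ln(52.1/10.3) = 0.32803/1.62102 = 0.2024
Extrapolate from 52.1 m to 91.1 m: V₃ = 11.8 × (91.1/52.1)^0.2024 = 11.8 × 1.1197 = 13.2127 m/s

13.2 m/s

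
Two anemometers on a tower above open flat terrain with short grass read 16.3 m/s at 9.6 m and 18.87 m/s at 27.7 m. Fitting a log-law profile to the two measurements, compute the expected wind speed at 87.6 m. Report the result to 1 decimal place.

Log law: V ∝ ln(z/z₀). From the pair, with r = V₁/V₂ = 0.86380,
ln z₀ = (ln z₁ − r·ln z₂)/(1 − r) = (2.2618 − 0.86380×3.3214)/0.13620 = -4.4591 → z₀ = 0.01157 m
V₃ = V₁ · ln(z₃/z₀)/ln(z₁/z₀) = 16.3 × 8.9319/6.7209 = 21.6623 m/s

21.7 m/s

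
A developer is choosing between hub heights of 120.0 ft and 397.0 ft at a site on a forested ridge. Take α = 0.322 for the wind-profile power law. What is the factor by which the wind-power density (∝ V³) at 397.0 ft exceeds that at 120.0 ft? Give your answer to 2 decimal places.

Speed ratio: V_B/V_A = (z_B/z_A)^α = (397.0/120.0)^0.322 = (3.3083)^0.322 = 1.46999
Power-density ratio: P_B/P_A = (V_B/V_A)³ = (1.46999)³ = 3.17645

3.18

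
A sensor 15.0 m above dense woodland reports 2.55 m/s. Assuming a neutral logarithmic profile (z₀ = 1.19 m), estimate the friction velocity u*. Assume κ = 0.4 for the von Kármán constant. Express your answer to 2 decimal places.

u* ≈ 0.40 m/s

Log law: V(z) = (u*/κ) · ln(z/z₀) ⇒ u* = κ · V / ln(z/z₀)
u* = 0.4 × 2.55 / ln(15.0/1.19) = 0.4 × 2.55 / 2.5341
   = 1.0200 / 2.5341 = 0.4025 m/s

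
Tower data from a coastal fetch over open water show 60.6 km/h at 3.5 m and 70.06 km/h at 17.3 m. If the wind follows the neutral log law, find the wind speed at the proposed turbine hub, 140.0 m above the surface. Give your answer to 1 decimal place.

82.4 km/h

Log law: V ∝ ln(z/z₀). From the pair, with r = V₁/V₂ = 0.86497,
ln z₀ = (ln z₁ − r·ln z₂)/(1 − r) = (1.2528 − 0.86497×2.8507)/0.13503 = -8.9835 → z₀ = 0.0001255 m
V₃ = V₁ · ln(z₃/z₀)/ln(z₁/z₀) = 60.6 × 13.9252/10.2363 = 82.4386 km/h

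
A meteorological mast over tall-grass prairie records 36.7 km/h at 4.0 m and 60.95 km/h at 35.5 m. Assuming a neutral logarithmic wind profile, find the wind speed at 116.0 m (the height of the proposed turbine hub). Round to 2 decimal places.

Log law: V ∝ ln(z/z₀). From the pair, with r = V₁/V₂ = 0.60213,
ln z₀ = (ln z₁ − r·ln z₂)/(1 − r) = (1.3863 − 0.60213×3.5695)/0.39787 = -1.9178 → z₀ = 0.1469 m
V₃ = V₁ · ln(z₃/z₀)/ln(z₁/z₀) = 36.7 × 6.6714/3.3041 = 74.1017 km/h

74.10 km/h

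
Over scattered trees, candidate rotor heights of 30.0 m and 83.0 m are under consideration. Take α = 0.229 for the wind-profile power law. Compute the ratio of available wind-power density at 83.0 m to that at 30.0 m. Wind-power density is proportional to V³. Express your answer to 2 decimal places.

Speed ratio: V_B/V_A = (z_B/z_A)^α = (83.0/30.0)^0.229 = (2.7667)^0.229 = 1.26243
Power-density ratio: P_B/P_A = (V_B/V_A)³ = (1.26243)³ = 2.01198

2.01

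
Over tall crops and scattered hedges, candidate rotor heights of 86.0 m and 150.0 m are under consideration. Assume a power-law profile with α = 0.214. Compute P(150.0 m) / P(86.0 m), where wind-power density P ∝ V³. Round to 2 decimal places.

1.43

Speed ratio: V_B/V_A = (z_B/z_A)^α = (150.0/86.0)^0.214 = (1.7442)^0.214 = 1.12642
Power-density ratio: P_B/P_A = (V_B/V_A)³ = (1.12642)³ = 1.42923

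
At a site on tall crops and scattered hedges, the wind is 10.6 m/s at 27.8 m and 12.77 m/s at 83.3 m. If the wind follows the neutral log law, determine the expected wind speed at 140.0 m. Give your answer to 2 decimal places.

Log law: V ∝ ln(z/z₀). From the pair, with r = V₁/V₂ = 0.83007,
ln z₀ = (ln z₁ − r·ln z₂)/(1 − r) = (3.3250 − 0.83007×4.4224)/0.16993 = -2.0356 → z₀ = 0.1306 m
V₃ = V₁ · ln(z₃/z₀)/ln(z₁/z₀) = 10.6 × 6.9772/5.3606 = 13.7966 m/s

13.80 m/s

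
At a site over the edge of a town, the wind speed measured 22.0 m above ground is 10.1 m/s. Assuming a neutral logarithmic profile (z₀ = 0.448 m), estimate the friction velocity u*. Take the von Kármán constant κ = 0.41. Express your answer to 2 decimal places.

Log law: V(z) = (u*/κ) · ln(z/z₀) ⇒ u* = κ · V / ln(z/z₀)
u* = 0.41 × 10.1 / ln(22.0/0.448) = 0.41 × 10.1 / 3.8940
   = 4.1410 / 3.8940 = 1.0634 m/s

u* ≈ 1.06 m/s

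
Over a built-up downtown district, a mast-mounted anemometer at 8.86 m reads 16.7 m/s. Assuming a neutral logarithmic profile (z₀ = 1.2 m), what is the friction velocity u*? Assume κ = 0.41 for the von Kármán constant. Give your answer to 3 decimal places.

Log law: V(z) = (u*/κ) · ln(z/z₀) ⇒ u* = κ · V / ln(z/z₀)
u* = 0.41 × 16.7 / ln(8.86/1.2) = 0.41 × 16.7 / 1.9992
   = 6.8470 / 1.9992 = 3.4248 m/s

u* ≈ 3.425 m/s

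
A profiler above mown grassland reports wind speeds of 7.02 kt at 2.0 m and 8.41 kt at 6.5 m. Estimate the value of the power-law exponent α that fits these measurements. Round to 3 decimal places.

Power law: V₂/V₁ = (z₂/z₁)^α ⇒ α = ln(V₂/V₁) / ln(z₂/z₁)
α = ln(8.41/7.02) / ln(6.5/2.0) = ln(1.1980) / ln(3.2500)
  = 0.18066 / 1.17865 = 0.15327

α ≈ 0.153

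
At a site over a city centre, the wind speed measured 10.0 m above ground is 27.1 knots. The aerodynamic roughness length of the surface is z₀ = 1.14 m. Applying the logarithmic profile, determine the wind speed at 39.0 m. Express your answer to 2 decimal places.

44.08 knots

Log law: V(z) ∝ ln(z/z₀), so V₂/V₁ = ln(z₂/z₀) / ln(z₁/z₀).
ln(39.0/1.14) = 3.5325, ln(10.0/1.14) = 2.1716
V₂ = 27.1 × 3.5325/2.1716 = 27.1 × 1.6267 = 44.0843 knots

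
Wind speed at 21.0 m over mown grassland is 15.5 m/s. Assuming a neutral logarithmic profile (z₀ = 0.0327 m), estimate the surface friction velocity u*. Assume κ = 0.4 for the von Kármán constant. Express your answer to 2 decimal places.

u* ≈ 0.96 m/s

Log law: V(z) = (u*/κ) · ln(z/z₀) ⇒ u* = κ · V / ln(z/z₀)
u* = 0.4 × 15.5 / ln(21.0/0.0327) = 0.4 × 15.5 / 6.4649
   = 6.2000 / 6.4649 = 0.9590 m/s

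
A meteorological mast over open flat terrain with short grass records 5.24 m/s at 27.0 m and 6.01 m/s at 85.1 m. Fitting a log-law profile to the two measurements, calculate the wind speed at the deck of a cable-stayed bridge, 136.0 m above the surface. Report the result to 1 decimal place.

6.3 m/s

Log law: V ∝ ln(z/z₀). From the pair, with r = V₁/V₂ = 0.87188,
ln z₀ = (ln z₁ − r·ln z₂)/(1 − r) = (3.2958 − 0.87188×4.4438)/0.12812 = -4.5165 → z₀ = 0.01093 m
V₃ = V₁ · ln(z₃/z₀)/ln(z₁/z₀) = 5.24 × 9.4291/7.8123 = 6.3245 m/s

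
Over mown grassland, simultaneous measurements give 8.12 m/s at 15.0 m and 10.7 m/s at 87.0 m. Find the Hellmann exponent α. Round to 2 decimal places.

Power law: V₂/V₁ = (z₂/z₁)^α ⇒ α = ln(V₂/V₁) / ln(z₂/z₁)
α = ln(10.7/8.12) / ln(87.0/15.0) = ln(1.3177) / ln(5.8000)
  = 0.27591 / 1.75786 = 0.15696

α ≈ 0.16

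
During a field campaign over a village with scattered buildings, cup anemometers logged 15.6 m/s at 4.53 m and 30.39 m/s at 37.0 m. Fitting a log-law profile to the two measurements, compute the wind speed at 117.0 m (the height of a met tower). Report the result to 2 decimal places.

Log law: V ∝ ln(z/z₀). From the pair, with r = V₁/V₂ = 0.51333,
ln z₀ = (ln z₁ − r·ln z₂)/(1 − r) = (1.5107 − 0.51333×3.6109)/0.48667 = -0.7045 → z₀ = 0.4944 m
V₃ = V₁ · ln(z₃/z₀)/ln(z₁/z₀) = 15.6 × 5.4667/2.2152 = 38.4974 m/s

38.50 m/s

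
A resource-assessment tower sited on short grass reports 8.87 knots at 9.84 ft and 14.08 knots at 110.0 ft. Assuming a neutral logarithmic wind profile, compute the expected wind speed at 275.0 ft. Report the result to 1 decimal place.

16.1 knots

Log law: V ∝ ln(z/z₀). From the pair, with r = V₁/V₂ = 0.62997,
ln z₀ = (ln z₁ − r·ln z₂)/(1 − r) = (2.2865 − 0.62997×4.7005)/0.37003 = -1.8234 → z₀ = 0.1615 ft
V₃ = V₁ · ln(z₃/z₀)/ln(z₁/z₀) = 8.87 × 7.4402/4.1099 = 16.0576 knots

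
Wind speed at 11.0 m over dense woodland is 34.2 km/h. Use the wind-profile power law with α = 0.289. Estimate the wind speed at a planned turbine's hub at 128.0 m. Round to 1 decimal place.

Power-law profile: V₂ = V₁ · (z₂/z₁)^α
V₂ = 34.2 × (128.0/11.0)^0.289 = 34.2 × (11.6364)^0.289
    = 34.2 × 2.0325 = 69.5100 km/h

69.5 km/h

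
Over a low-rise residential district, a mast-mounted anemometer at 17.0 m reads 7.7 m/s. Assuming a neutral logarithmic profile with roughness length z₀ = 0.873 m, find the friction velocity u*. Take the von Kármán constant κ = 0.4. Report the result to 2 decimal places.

Log law: V(z) = (u*/κ) · ln(z/z₀) ⇒ u* = κ · V / ln(z/z₀)
u* = 0.4 × 7.7 / ln(17.0/0.873) = 0.4 × 7.7 / 2.9690
   = 3.0800 / 2.9690 = 1.0374 m/s

u* ≈ 1.04 m/s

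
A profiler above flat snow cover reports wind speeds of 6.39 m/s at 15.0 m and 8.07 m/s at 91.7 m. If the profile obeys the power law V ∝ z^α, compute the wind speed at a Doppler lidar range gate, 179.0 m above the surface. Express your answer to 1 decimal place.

8.8 m/s

First find α: α = ln(V₂/V₁)/ln(z₂/z₁) = ln(8.07/6.39)/ln(91.7/15.0) = 0.23342/1.81047 = 0.1289
Extrapolate from 91.7 m to 179.0 m: V₃ = 8.07 × (179.0/91.7)^0.1289 = 8.07 × 1.0901 = 8.7968 m/s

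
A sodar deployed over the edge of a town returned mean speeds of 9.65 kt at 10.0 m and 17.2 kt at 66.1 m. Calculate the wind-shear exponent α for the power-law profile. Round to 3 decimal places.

Power law: V₂/V₁ = (z₂/z₁)^α ⇒ α = ln(V₂/V₁) / ln(z₂/z₁)
α = ln(17.2/9.65) / ln(66.1/10.0) = ln(1.7824) / ln(6.6100)
  = 0.57795 / 1.88858 = 0.30602

α ≈ 0.306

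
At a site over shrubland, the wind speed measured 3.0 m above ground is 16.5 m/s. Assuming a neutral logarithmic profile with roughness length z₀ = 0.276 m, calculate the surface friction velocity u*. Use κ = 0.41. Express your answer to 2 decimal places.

Log law: V(z) = (u*/κ) · ln(z/z₀) ⇒ u* = κ · V / ln(z/z₀)
u* = 0.41 × 16.5 / ln(3.0/0.276) = 0.41 × 16.5 / 2.3860
   = 6.7650 / 2.3860 = 2.8353 m/s

u* ≈ 2.84 m/s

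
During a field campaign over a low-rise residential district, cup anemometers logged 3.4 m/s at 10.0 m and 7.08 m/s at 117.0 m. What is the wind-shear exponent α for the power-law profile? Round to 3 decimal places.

α ≈ 0.298

Power law: V₂/V₁ = (z₂/z₁)^α ⇒ α = ln(V₂/V₁) / ln(z₂/z₁)
α = ln(7.08/3.4) / ln(117.0/10.0) = ln(2.0824) / ln(11.7000)
  = 0.73350 / 2.45959 = 0.29822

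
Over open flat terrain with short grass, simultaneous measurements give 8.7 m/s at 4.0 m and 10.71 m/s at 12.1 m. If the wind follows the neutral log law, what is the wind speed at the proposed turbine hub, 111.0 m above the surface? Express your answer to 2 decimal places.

Log law: V ∝ ln(z/z₀). From the pair, with r = V₁/V₂ = 0.81232,
ln z₀ = (ln z₁ − r·ln z₂)/(1 − r) = (1.3863 − 0.81232×2.4932)/0.18768 = -3.4048 → z₀ = 0.03321 m
V₃ = V₁ · ln(z₃/z₀)/ln(z₁/z₀) = 8.7 × 8.1143/4.7911 = 14.7345 m/s

14.73 m/s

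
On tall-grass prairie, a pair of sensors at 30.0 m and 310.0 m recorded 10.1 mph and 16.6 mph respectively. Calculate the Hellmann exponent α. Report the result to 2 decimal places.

α ≈ 0.21

Power law: V₂/V₁ = (z₂/z₁)^α ⇒ α = ln(V₂/V₁) / ln(z₂/z₁)
α = ln(16.6/10.1) / ln(310.0/30.0) = ln(1.6436) / ln(10.3333)
  = 0.49687 / 2.33537 = 0.21276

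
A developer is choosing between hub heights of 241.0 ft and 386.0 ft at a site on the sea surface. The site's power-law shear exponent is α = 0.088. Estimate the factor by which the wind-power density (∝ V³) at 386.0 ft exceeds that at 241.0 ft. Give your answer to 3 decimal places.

1.132

Speed ratio: V_B/V_A = (z_B/z_A)^α = (386.0/241.0)^0.088 = (1.6017)^0.088 = 1.04232
Power-density ratio: P_B/P_A = (V_B/V_A)³ = (1.04232)³ = 1.13242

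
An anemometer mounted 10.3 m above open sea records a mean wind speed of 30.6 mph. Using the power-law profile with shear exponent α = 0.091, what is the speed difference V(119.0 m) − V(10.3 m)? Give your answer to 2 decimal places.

Power law: V₂ = V₁ · (z₂/z₁)^α = 30.6 × (11.5534)^0.091 = 38.2321 mph
ΔV = 38.2321 − 30.6 = 7.6321 mph

7.63 mph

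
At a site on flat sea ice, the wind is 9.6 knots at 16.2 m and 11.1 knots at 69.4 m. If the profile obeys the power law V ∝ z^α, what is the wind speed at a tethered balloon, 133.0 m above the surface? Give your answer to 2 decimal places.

11.84 knots

First find α: α = ln(V₂/V₁)/ln(z₂/z₁) = ln(11.1/9.6)/ln(69.4/16.2) = 0.14518/1.45488 = 0.0998
Extrapolate from 69.4 m to 133.0 m: V₃ = 11.1 × (133.0/69.4)^0.0998 = 11.1 × 1.0671 = 11.8444 knots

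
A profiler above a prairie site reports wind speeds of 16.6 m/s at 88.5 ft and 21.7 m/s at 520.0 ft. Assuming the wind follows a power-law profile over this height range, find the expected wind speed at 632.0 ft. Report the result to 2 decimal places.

22.35 m/s

First find α: α = ln(V₂/V₁)/ln(z₂/z₁) = ln(21.7/16.6)/ln(520.0/88.5) = 0.26791/1.77083 = 0.1513
Extrapolate from 520.0 ft to 632.0 ft: V₃ = 21.7 × (632.0/520.0)^0.1513 = 21.7 × 1.0300 = 22.3499 m/s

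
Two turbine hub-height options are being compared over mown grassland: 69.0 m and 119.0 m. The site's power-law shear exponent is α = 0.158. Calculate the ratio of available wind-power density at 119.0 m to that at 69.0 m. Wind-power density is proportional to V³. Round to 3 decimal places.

1.295

Speed ratio: V_B/V_A = (z_B/z_A)^α = (119.0/69.0)^0.158 = (1.7246)^0.158 = 1.08993
Power-density ratio: P_B/P_A = (V_B/V_A)³ = (1.08993)³ = 1.29478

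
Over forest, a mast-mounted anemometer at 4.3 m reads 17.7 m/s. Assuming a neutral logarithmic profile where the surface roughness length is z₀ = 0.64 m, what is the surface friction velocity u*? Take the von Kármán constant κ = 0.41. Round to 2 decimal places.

u* ≈ 3.81 m/s

Log law: V(z) = (u*/κ) · ln(z/z₀) ⇒ u* = κ · V / ln(z/z₀)
u* = 0.41 × 17.7 / ln(4.3/0.64) = 0.41 × 17.7 / 1.9049
   = 7.2570 / 1.9049 = 3.8096 m/s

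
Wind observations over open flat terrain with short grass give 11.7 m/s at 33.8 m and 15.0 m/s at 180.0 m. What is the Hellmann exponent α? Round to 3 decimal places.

Power law: V₂/V₁ = (z₂/z₁)^α ⇒ α = ln(V₂/V₁) / ln(z₂/z₁)
α = ln(15.0/11.7) / ln(180.0/33.8) = ln(1.2821) / ln(5.3254)
  = 0.24846 / 1.67250 = 0.14856

α ≈ 0.149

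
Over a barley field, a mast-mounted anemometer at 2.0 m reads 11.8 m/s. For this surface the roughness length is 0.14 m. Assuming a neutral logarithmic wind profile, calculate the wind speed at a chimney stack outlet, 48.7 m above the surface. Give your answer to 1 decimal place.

Log law: V(z) ∝ ln(z/z₀), so V₂/V₁ = ln(z₂/z₀) / ln(z₁/z₀).
ln(48.7/0.14) = 5.8518, ln(2.0/0.14) = 2.6593
V₂ = 11.8 × 5.8518/2.6593 = 11.8 × 2.2005 = 25.9663 m/s

26.0 m/s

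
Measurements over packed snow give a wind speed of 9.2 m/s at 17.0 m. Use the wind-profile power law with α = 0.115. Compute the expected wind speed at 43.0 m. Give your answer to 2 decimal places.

10.24 m/s

Power-law profile: V₂ = V₁ · (z₂/z₁)^α
V₂ = 9.2 × (43.0/17.0)^0.115 = 9.2 × (2.5294)^0.115
    = 9.2 × 1.1126 = 10.2361 m/s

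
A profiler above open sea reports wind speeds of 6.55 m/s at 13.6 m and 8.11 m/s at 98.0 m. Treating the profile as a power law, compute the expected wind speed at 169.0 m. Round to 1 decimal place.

First find α: α = ln(V₂/V₁)/ln(z₂/z₁) = ln(8.11/6.55)/ln(98.0/13.6) = 0.21363/1.97490 = 0.1082
Extrapolate from 98.0 m to 169.0 m: V₃ = 8.11 × (169.0/98.0)^0.1082 = 8.11 × 1.0607 = 8.6024 m/s

8.6 m/s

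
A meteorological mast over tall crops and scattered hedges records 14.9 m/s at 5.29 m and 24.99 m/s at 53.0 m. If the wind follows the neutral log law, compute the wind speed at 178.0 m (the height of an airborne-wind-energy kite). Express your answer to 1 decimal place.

Log law: V ∝ ln(z/z₀). From the pair, with r = V₁/V₂ = 0.59624,
ln z₀ = (ln z₁ − r·ln z₂)/(1 − r) = (1.6658 − 0.59624×3.9703)/0.40376 = -1.7372 → z₀ = 0.1760 m
V₃ = V₁ · ln(z₃/z₀)/ln(z₁/z₀) = 14.9 × 6.9190/3.4030 = 30.2944 m/s

30.3 m/s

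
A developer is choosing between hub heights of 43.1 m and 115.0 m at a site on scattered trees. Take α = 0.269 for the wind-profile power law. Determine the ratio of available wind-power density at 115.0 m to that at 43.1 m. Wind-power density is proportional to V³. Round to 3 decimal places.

2.208

Speed ratio: V_B/V_A = (z_B/z_A)^α = (115.0/43.1)^0.269 = (2.6682)^0.269 = 1.30213
Power-density ratio: P_B/P_A = (V_B/V_A)³ = (1.30213)³ = 2.20780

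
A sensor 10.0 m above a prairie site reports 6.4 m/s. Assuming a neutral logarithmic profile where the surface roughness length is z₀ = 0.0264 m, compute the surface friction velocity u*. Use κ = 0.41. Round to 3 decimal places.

Log law: V(z) = (u*/κ) · ln(z/z₀) ⇒ u* = κ · V / ln(z/z₀)
u* = 0.41 × 6.4 / ln(10.0/0.0264) = 0.41 × 6.4 / 5.9370
   = 2.6240 / 5.9370 = 0.4420 m/s

u* ≈ 0.442 m/s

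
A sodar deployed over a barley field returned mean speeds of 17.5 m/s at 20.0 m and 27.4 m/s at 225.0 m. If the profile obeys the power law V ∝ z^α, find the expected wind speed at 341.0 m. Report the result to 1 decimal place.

29.6 m/s

First find α: α = ln(V₂/V₁)/ln(z₂/z₁) = ln(27.4/17.5)/ln(225.0/20.0) = 0.44834/2.42037 = 0.1852
Extrapolate from 225.0 m to 341.0 m: V₃ = 27.4 × (341.0/225.0)^0.1852 = 27.4 × 1.0801 = 29.5937 m/s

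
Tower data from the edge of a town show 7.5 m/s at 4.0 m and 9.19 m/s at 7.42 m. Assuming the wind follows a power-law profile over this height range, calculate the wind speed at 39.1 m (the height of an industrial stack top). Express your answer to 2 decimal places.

15.87 m/s

First find α: α = ln(V₂/V₁)/ln(z₂/z₁) = ln(9.19/7.5)/ln(7.42/4.0) = 0.20321/0.61788 = 0.3289
Extrapolate from 7.42 m to 39.1 m: V₃ = 9.19 × (39.1/7.42)^0.3289 = 9.19 × 1.7273 = 15.8743 m/s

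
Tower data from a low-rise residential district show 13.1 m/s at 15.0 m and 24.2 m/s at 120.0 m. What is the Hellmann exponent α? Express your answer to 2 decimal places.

Power law: V₂/V₁ = (z₂/z₁)^α ⇒ α = ln(V₂/V₁) / ln(z₂/z₁)
α = ln(24.2/13.1) / ln(120.0/15.0) = ln(1.8473) / ln(8.0000)
  = 0.61374 / 2.07944 = 0.29515

α ≈ 0.30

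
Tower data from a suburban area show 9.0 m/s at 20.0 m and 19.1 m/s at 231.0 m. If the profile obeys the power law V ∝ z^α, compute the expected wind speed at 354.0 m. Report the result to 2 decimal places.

First find α: α = ln(V₂/V₁)/ln(z₂/z₁) = ln(19.1/9.0)/ln(231.0/20.0) = 0.75246/2.44669 = 0.3075
Extrapolate from 231.0 m to 354.0 m: V₃ = 19.1 × (354.0/231.0)^0.3075 = 19.1 × 1.1403 = 21.7796 m/s

21.78 m/s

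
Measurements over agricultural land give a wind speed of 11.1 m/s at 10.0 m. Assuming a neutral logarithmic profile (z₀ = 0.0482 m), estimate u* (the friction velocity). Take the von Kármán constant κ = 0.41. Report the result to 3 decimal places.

u* ≈ 0.853 m/s

Log law: V(z) = (u*/κ) · ln(z/z₀) ⇒ u* = κ · V / ln(z/z₀)
u* = 0.41 × 11.1 / ln(10.0/0.0482) = 0.41 × 11.1 / 5.3350
   = 4.5510 / 5.3350 = 0.8530 m/s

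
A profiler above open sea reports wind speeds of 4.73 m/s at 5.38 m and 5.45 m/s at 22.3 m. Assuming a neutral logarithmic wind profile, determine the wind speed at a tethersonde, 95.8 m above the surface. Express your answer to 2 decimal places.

Log law: V ∝ ln(z/z₀). From the pair, with r = V₁/V₂ = 0.86789,
ln z₀ = (ln z₁ − r·ln z₂)/(1 − r) = (1.6827 − 0.86789×3.1046)/0.13211 = -7.6584 → z₀ = 0.0004721 m
V₃ = V₁ · ln(z₃/z₀)/ln(z₁/z₀) = 4.73 × 12.2207/9.3411 = 6.1881 m/s

6.19 m/s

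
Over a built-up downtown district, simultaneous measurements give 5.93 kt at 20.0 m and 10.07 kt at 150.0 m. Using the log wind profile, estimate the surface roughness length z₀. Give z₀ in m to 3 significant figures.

z₀ ≈ 1.12 m

Log law: V(z) ∝ ln(z/z₀). With r = V₁/V₂ = 5.93/10.07 = 0.58888,
r · ln(z₂/z₀) = ln(z₁/z₀) ⇒ ln z₀ = (ln z₁ − r·ln z₂)/(1 − r)
ln z₀ = (2.99573 − 0.58888×5.01064) / 0.41112 = 0.1097
z₀ = exp(0.1097) = 1.116 m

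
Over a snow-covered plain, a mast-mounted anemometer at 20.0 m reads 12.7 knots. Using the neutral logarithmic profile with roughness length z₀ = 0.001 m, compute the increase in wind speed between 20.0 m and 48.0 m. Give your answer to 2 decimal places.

Log law: V₂ = V₁ · ln(z₂/z₀)/ln(z₁/z₀) = 12.7 × 10.7790/9.9035 = 13.8227 knots
ΔV = 13.8227 − 12.7 = 1.1227 knots

1.12 knots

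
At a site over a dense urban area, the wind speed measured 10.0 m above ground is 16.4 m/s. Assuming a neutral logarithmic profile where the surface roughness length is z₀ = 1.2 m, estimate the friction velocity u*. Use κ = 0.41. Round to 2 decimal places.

u* ≈ 3.17 m/s

Log law: V(z) = (u*/κ) · ln(z/z₀) ⇒ u* = κ · V / ln(z/z₀)
u* = 0.41 × 16.4 / ln(10.0/1.2) = 0.41 × 16.4 / 2.1203
   = 6.7240 / 2.1203 = 3.1713 m/s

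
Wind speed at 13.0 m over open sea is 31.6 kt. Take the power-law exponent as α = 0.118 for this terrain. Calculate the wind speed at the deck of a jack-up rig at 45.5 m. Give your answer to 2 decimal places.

36.63 kt

Power-law profile: V₂ = V₁ · (z₂/z₁)^α
V₂ = 31.6 × (45.5/13.0)^0.118 = 31.6 × (3.5000)^0.118
    = 31.6 × 1.1593 = 36.6342 kt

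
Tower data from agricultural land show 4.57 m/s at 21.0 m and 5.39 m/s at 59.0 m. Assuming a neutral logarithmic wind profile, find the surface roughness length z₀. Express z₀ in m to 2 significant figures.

Log law: V(z) ∝ ln(z/z₀). With r = V₁/V₂ = 4.57/5.39 = 0.84787,
r · ln(z₂/z₀) = ln(z₁/z₀) ⇒ ln z₀ = (ln z₁ − r·ln z₂)/(1 − r)
ln z₀ = (3.04452 − 0.84787×4.07754) / 0.15213 = -2.7126
z₀ = exp(-2.7126) = 0.06636 m

z₀ ≈ 0.066 m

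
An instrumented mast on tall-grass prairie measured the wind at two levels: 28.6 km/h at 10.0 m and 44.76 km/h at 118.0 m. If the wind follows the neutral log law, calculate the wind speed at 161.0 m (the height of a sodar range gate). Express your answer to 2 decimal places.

Log law: V ∝ ln(z/z₀). From the pair, with r = V₁/V₂ = 0.63896,
ln z₀ = (ln z₁ − r·ln z₂)/(1 − r) = (2.3026 − 0.63896×4.7707)/0.36104 = -2.0655 → z₀ = 0.1268 m
V₃ = V₁ · ln(z₃/z₀)/ln(z₁/z₀) = 28.6 × 7.1469/4.3680 = 46.7945 km/h

46.79 km/h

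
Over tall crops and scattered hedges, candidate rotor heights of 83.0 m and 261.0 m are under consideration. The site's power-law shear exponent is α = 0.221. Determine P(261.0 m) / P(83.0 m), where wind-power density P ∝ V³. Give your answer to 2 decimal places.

Speed ratio: V_B/V_A = (z_B/z_A)^α = (261.0/83.0)^0.221 = (3.1446)^0.221 = 1.28813
Power-density ratio: P_B/P_A = (V_B/V_A)³ = (1.28813)³ = 2.13739

2.14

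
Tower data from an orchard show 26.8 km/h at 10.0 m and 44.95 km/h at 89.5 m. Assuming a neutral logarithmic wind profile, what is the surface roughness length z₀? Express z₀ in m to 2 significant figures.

Log law: V(z) ∝ ln(z/z₀). With r = V₁/V₂ = 26.8/44.95 = 0.59622,
r · ln(z₂/z₀) = ln(z₁/z₀) ⇒ ln z₀ = (ln z₁ − r·ln z₂)/(1 − r)
ln z₀ = (2.30259 − 0.59622×4.49424) / 0.40378 = -0.9336
z₀ = exp(-0.9336) = 0.3931 m

z₀ ≈ 0.39 m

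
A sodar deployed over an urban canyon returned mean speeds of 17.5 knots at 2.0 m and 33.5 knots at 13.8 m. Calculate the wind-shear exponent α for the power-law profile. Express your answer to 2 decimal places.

Power law: V₂/V₁ = (z₂/z₁)^α ⇒ α = ln(V₂/V₁) / ln(z₂/z₁)
α = ln(33.5/17.5) / ln(13.8/2.0) = ln(1.9143) / ln(6.9000)
  = 0.64934 / 1.93152 = 0.33618

α ≈ 0.34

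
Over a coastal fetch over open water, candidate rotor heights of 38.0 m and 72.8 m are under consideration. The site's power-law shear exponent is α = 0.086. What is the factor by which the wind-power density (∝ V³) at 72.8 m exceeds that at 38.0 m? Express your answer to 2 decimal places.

1.18

Speed ratio: V_B/V_A = (z_B/z_A)^α = (72.8/38.0)^0.086 = (1.9158)^0.086 = 1.05750
Power-density ratio: P_B/P_A = (V_B/V_A)³ = (1.05750)³ = 1.18262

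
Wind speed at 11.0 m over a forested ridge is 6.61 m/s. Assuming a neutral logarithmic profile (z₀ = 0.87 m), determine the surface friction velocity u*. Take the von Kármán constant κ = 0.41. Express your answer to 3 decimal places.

Log law: V(z) = (u*/κ) · ln(z/z₀) ⇒ u* = κ · V / ln(z/z₀)
u* = 0.41 × 6.61 / ln(11.0/0.87) = 0.41 × 6.61 / 2.5372
   = 2.7101 / 2.5372 = 1.0682 m/s

u* ≈ 1.068 m/s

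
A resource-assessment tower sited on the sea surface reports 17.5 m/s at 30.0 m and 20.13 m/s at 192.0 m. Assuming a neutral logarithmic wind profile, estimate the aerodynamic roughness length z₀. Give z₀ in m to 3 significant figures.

z₀ ≈ 0.000130 m

Log law: V(z) ∝ ln(z/z₀). With r = V₁/V₂ = 17.5/20.13 = 0.86935,
r · ln(z₂/z₀) = ln(z₁/z₀) ⇒ ln z₀ = (ln z₁ − r·ln z₂)/(1 − r)
ln z₀ = (3.40120 − 0.86935×5.25750) / 0.13065 = -8.9506
z₀ = exp(-8.9506) = 0.0001297 m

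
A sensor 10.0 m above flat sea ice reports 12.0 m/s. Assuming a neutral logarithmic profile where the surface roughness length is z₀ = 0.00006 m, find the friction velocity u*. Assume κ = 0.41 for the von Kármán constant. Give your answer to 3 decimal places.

u* ≈ 0.409 m/s

Log law: V(z) = (u*/κ) · ln(z/z₀) ⇒ u* = κ · V / ln(z/z₀)
u* = 0.41 × 12.0 / ln(10.0/0.00006) = 0.41 × 12.0 / 12.0238
   = 4.9200 / 12.0238 = 0.4092 m/s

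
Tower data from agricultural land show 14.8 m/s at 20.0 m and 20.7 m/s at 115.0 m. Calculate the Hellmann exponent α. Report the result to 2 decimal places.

α ≈ 0.19

Power law: V₂/V₁ = (z₂/z₁)^α ⇒ α = ln(V₂/V₁) / ln(z₂/z₁)
α = ln(20.7/14.8) / ln(115.0/20.0) = ln(1.3986) / ln(5.7500)
  = 0.33551 / 1.74920 = 0.19181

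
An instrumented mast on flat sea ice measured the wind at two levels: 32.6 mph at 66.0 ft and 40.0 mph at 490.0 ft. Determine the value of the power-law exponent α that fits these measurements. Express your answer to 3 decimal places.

α ≈ 0.102

Power law: V₂/V₁ = (z₂/z₁)^α ⇒ α = ln(V₂/V₁) / ln(z₂/z₁)
α = ln(40.0/32.6) / ln(490.0/66.0) = ln(1.2270) / ln(7.4242)
  = 0.20457 / 2.00475 = 0.10204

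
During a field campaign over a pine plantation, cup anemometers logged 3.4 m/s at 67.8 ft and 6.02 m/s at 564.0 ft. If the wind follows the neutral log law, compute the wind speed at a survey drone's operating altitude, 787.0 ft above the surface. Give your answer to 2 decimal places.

Log law: V ∝ ln(z/z₀). From the pair, with r = V₁/V₂ = 0.56478,
ln z₀ = (ln z₁ − r·ln z₂)/(1 − r) = (4.2166 − 0.56478×6.3351)/0.43522 = 1.4674 → z₀ = 4.338 ft
V₃ = V₁ · ln(z₃/z₀)/ln(z₁/z₀) = 3.4 × 5.2009/2.7492 = 6.4320 m/s

6.43 m/s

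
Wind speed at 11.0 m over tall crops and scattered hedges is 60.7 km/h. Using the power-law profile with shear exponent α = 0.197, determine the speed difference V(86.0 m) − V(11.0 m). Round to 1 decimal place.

30.3 km/h

Power law: V₂ = V₁ · (z₂/z₁)^α = 60.7 × (7.8182)^0.197 = 91.0187 km/h
ΔV = 91.0187 − 60.7 = 30.3187 km/h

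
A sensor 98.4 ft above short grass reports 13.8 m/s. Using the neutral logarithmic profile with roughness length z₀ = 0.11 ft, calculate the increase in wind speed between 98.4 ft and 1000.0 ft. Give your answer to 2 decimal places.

4.71 m/s

Log law: V₂ = V₁ · ln(z₂/z₀)/ln(z₁/z₀) = 13.8 × 9.1150/6.7963 = 18.5082 m/s
ΔV = 18.5082 − 13.8 = 4.7082 m/s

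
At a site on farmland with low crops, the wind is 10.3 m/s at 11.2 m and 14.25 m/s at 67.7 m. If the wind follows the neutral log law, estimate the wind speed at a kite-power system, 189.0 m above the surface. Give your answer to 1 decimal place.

Log law: V ∝ ln(z/z₀). From the pair, with r = V₁/V₂ = 0.72281,
ln z₀ = (ln z₁ − r·ln z₂)/(1 − r) = (2.4159 − 0.72281×4.2151)/0.27719 = -2.2756 → z₀ = 0.1027 m
V₃ = V₁ · ln(z₃/z₀)/ln(z₁/z₀) = 10.3 × 7.5173/4.6915 = 16.5040 m/s

16.5 m/s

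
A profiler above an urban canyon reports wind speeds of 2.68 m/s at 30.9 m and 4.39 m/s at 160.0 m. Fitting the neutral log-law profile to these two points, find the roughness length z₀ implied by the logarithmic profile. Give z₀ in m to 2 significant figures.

z₀ ≈ 2.3 m

Log law: V(z) ∝ ln(z/z₀). With r = V₁/V₂ = 2.68/4.39 = 0.61048,
r · ln(z₂/z₀) = ln(z₁/z₀) ⇒ ln z₀ = (ln z₁ − r·ln z₂)/(1 − r)
ln z₀ = (3.43076 − 0.61048×5.07517) / 0.38952 = 0.8535
z₀ = exp(0.8535) = 2.348 m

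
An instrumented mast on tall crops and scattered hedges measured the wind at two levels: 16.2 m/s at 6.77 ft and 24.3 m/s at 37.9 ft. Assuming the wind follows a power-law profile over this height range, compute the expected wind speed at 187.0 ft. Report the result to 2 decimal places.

35.38 m/s

First find α: α = ln(V₂/V₁)/ln(z₂/z₁) = ln(24.3/16.2)/ln(37.9/6.77) = 0.40547/1.72245 = 0.2354
Extrapolate from 37.9 ft to 187.0 ft: V₃ = 24.3 × (187.0/37.9)^0.2354 = 24.3 × 1.4561 = 35.3823 m/s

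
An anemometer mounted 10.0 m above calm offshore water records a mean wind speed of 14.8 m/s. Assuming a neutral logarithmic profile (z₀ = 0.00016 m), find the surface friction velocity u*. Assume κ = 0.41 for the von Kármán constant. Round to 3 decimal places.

u* ≈ 0.549 m/s

Log law: V(z) = (u*/κ) · ln(z/z₀) ⇒ u* = κ · V / ln(z/z₀)
u* = 0.41 × 14.8 / ln(10.0/0.00016) = 0.41 × 14.8 / 11.0429
   = 6.0680 / 11.0429 = 0.5495 m/s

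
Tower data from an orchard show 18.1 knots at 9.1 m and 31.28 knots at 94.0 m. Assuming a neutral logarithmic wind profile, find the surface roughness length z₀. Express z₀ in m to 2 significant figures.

z₀ ≈ 0.37 m

Log law: V(z) ∝ ln(z/z₀). With r = V₁/V₂ = 18.1/31.28 = 0.57864,
r · ln(z₂/z₀) = ln(z₁/z₀) ⇒ ln z₀ = (ln z₁ − r·ln z₂)/(1 − r)
ln z₀ = (2.20827 − 0.57864×4.54329) / 0.42136 = -0.9984
z₀ = exp(-0.9984) = 0.3685 m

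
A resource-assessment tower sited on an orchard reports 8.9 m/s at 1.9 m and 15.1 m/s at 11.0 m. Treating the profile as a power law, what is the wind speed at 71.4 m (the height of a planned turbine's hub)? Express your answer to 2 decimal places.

First find α: α = ln(V₂/V₁)/ln(z₂/z₁) = ln(15.1/8.9)/ln(11.0/1.9) = 0.52864/1.75604 = 0.3010
Extrapolate from 11.0 m to 71.4 m: V₃ = 15.1 × (71.4/11.0)^0.3010 = 15.1 × 1.7561 = 26.5165 m/s

26.52 m/s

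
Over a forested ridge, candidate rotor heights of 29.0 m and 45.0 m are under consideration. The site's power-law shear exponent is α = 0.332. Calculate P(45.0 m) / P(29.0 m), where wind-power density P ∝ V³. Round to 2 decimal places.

1.55

Speed ratio: V_B/V_A = (z_B/z_A)^α = (45.0/29.0)^0.332 = (1.5517)^0.332 = 1.15705
Power-density ratio: P_B/P_A = (V_B/V_A)³ = (1.15705)³ = 1.54900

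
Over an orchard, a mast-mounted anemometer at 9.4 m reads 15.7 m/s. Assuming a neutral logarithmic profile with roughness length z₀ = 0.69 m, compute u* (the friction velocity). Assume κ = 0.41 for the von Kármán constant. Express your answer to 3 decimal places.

Log law: V(z) = (u*/κ) · ln(z/z₀) ⇒ u* = κ · V / ln(z/z₀)
u* = 0.41 × 15.7 / ln(9.4/0.69) = 0.41 × 15.7 / 2.6118
   = 6.4370 / 2.6118 = 2.4646 m/s

u* ≈ 2.465 m/s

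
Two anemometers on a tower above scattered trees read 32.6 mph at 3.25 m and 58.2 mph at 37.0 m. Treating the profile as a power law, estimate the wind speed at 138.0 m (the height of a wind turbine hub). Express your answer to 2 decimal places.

79.64 mph

First find α: α = ln(V₂/V₁)/ln(z₂/z₁) = ln(58.2/32.6)/ln(37.0/3.25) = 0.57957/2.43226 = 0.2383
Extrapolate from 37.0 m to 138.0 m: V₃ = 58.2 × (138.0/37.0)^0.2383 = 58.2 × 1.3684 = 79.6426 mph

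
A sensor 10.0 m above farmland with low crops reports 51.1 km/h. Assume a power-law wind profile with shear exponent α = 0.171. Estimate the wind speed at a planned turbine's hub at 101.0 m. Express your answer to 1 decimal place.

75.9 km/h

Power-law profile: V₂ = V₁ · (z₂/z₁)^α
V₂ = 51.1 × (101.0/10.0)^0.171 = 51.1 × (10.1000)^0.171
    = 51.1 × 1.4850 = 75.8857 km/h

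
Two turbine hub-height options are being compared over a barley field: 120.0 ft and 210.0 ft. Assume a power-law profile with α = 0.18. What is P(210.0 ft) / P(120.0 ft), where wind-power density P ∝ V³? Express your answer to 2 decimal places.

1.35

Speed ratio: V_B/V_A = (z_B/z_A)^α = (210.0/120.0)^0.18 = (1.7500)^0.18 = 1.10598
Power-density ratio: P_B/P_A = (V_B/V_A)³ = (1.10598)³ = 1.35282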